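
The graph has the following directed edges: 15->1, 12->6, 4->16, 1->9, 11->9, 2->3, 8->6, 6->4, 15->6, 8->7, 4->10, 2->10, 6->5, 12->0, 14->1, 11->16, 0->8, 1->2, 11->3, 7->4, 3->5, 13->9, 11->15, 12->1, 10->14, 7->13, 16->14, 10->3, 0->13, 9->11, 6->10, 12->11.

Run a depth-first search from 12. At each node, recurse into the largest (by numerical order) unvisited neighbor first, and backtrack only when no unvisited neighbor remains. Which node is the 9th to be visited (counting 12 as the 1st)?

Visit 12
12 → 11
11 → 16
16 → 14
14 → 1
1 → 9
1 → 2
2 → 10
10 → 3
3 → 5
11 → 15
15 → 6
6 → 4
12 → 0
0 → 13
0 → 8
8 → 7

Visit order: 12, 11, 16, 14, 1, 9, 2, 10, 3, 5, 15, 6, 4, 0, 13, 8, 7

3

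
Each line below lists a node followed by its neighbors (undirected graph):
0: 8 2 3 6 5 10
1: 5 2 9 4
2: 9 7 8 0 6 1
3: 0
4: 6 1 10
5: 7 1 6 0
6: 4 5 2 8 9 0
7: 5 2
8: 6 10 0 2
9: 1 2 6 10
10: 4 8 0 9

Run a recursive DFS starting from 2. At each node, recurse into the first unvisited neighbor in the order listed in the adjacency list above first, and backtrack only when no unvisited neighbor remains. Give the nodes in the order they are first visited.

Visit 2
2 → 9
9 → 1
1 → 5
5 → 7
5 → 6
6 → 4
4 → 10
10 → 8
8 → 0
0 → 3

2, 9, 1, 5, 7, 6, 4, 10, 8, 0, 3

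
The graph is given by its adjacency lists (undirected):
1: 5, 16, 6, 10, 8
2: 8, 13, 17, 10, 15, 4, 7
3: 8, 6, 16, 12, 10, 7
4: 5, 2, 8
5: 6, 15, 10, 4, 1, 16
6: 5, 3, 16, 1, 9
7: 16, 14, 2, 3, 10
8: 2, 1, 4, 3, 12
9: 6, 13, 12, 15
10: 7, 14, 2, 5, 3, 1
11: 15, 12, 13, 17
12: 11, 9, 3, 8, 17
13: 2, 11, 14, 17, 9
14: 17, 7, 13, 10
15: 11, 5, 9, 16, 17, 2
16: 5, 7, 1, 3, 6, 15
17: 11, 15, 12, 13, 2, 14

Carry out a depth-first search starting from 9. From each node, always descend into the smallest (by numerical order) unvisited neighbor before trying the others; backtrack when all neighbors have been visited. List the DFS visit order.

Visit 9
9 → 6
6 → 1
1 → 5
5 → 4
4 → 2
2 → 7
7 → 3
3 → 8
8 → 12
12 → 11
11 → 13
13 → 14
14 → 10
14 → 17
17 → 15
15 → 16

9 6 1 5 4 2 7 3 8 12 11 13 14 10 17 15 16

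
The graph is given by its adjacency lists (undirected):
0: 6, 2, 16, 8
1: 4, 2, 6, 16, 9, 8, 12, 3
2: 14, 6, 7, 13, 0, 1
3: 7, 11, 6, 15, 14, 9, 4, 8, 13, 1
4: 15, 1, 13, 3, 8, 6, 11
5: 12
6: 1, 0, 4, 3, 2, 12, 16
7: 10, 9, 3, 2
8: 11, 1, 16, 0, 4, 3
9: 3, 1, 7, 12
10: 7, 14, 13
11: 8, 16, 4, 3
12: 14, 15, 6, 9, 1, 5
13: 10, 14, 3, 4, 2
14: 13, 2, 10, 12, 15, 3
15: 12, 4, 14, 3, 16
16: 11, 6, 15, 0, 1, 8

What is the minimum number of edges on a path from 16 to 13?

3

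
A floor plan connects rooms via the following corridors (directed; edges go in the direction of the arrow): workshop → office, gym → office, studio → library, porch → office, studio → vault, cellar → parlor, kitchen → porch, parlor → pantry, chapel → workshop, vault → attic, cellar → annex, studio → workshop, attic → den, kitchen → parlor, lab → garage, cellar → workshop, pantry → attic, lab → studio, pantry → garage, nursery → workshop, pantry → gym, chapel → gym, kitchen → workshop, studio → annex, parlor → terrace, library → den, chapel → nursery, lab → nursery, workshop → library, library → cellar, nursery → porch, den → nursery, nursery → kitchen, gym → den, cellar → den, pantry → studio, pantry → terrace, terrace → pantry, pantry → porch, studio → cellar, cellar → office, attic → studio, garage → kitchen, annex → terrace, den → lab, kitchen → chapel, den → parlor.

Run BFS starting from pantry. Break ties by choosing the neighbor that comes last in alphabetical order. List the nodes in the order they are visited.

Visit pantry; enqueue terrace, studio, porch, gym, garage, attic → queue [terrace, studio, porch, gym, garage, attic]
Visit terrace → queue [studio, porch, gym, garage, attic]
Visit studio; enqueue workshop, vault, library, cellar, annex → queue [porch, gym, garage, attic, workshop, vault, library, cellar, annex]
Visit porch; enqueue office → queue [gym, garage, attic, workshop, vault, library, cellar, annex, office]
Visit gym; enqueue den → queue [garage, attic, workshop, vault, library, cellar, annex, office, den]
Visit garage; enqueue kitchen → queue [attic, workshop, vault, library, cellar, annex, office, den, kitchen]
Visit attic → queue [workshop, vault, library, cellar, annex, office, den, kitchen]
Visit workshop → queue [vault, library, cellar, annex, office, den, kitchen]
Visit vault → queue [library, cellar, annex, office, den, kitchen]
Visit library → queue [cellar, annex, office, den, kitchen]
Visit cellar; enqueue parlor → queue [annex, office, den, kitchen, parlor]
Visit annex → queue [office, den, kitchen, parlor]
Visit office → queue [den, kitchen, parlor]
Visit den; enqueue nursery, lab → queue [kitchen, parlor, nursery, lab]
Visit kitchen; enqueue chapel → queue [parlor, nursery, lab, chapel]
Visit parlor → queue [nursery, lab, chapel]
Visit nursery → queue [lab, chapel]
Visit lab → queue [chapel]
Visit chapel → queue []

pantry terrace studio porch gym garage attic workshop vault library cellar annex office den kitchen parlor nursery lab chapel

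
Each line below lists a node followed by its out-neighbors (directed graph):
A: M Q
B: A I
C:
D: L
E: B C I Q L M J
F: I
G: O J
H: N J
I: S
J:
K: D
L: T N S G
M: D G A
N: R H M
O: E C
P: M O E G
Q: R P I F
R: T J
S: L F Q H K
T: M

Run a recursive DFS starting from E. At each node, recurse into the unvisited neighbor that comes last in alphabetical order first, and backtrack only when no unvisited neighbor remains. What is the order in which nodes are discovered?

E -> Q -> R -> T -> M -> G -> O -> C -> J -> D -> L -> S -> K -> H -> N -> F -> I -> A -> P -> B

Visit E
E → Q
Q → R
R → T
T → M
M → G
G → O
O → C
G → J
M → D
D → L
L → S
S → K
S → H
H → N
S → F
F → I
M → A
Q → P
E → B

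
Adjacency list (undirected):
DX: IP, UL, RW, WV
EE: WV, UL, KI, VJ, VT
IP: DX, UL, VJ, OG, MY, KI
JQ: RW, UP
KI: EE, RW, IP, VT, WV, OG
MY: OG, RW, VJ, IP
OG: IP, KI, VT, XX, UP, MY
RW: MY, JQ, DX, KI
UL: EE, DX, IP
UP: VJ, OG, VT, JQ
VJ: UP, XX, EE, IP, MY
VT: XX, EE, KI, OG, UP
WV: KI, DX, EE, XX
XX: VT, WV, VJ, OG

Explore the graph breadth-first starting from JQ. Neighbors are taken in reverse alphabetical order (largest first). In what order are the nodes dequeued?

JQ, UP, RW, VT, VJ, OG, MY, KI, DX, XX, EE, IP, WV, UL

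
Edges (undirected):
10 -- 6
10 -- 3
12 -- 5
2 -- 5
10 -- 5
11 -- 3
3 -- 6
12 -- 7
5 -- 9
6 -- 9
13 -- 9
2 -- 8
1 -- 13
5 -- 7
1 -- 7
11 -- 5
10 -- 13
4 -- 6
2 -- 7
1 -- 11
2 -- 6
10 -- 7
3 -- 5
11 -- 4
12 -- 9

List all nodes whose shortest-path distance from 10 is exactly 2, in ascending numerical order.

Level 0: 10
Level 1: 3, 5, 6, 7, 13
Level 2: 1, 2, 4, 9, 11, 12
Level 3: 8

1, 2, 4, 9, 11, 12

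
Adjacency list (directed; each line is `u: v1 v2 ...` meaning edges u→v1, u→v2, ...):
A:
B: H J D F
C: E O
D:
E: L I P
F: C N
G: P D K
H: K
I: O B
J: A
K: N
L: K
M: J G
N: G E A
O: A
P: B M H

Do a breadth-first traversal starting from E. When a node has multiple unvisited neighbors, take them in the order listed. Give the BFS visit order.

Visit E; enqueue L, I, P → queue [L, I, P]
Visit L; enqueue K → queue [I, P, K]
Visit I; enqueue O, B → queue [P, K, O, B]
Visit P; enqueue M, H → queue [K, O, B, M, H]
Visit K; enqueue N → queue [O, B, M, H, N]
Visit O; enqueue A → queue [B, M, H, N, A]
Visit B; enqueue J, D, F → queue [M, H, N, A, J, D, F]
Visit M; enqueue G → queue [H, N, A, J, D, F, G]
Visit H → queue [N, A, J, D, F, G]
Visit N → queue [A, J, D, F, G]
Visit A → queue [J, D, F, G]
Visit J → queue [D, F, G]
Visit D → queue [F, G]
Visit F; enqueue C → queue [G, C]
Visit G → queue [C]
Visit C → queue []

E, L, I, P, K, O, B, M, H, N, A, J, D, F, G, C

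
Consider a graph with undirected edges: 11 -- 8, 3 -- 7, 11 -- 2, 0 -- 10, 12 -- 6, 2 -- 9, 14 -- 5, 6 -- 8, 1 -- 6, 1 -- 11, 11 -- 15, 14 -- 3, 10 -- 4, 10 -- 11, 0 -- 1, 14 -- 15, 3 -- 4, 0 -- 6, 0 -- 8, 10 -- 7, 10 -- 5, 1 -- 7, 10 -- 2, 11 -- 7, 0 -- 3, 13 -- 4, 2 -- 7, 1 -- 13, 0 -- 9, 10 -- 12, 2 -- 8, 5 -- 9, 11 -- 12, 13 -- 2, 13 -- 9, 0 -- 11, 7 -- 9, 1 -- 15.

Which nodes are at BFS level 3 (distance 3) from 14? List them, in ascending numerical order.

Level 0: 14
Level 1: 3, 5, 15
Level 2: 0, 1, 4, 7, 9, 10, 11
Level 3: 2, 6, 8, 12, 13

2, 6, 8, 12, 13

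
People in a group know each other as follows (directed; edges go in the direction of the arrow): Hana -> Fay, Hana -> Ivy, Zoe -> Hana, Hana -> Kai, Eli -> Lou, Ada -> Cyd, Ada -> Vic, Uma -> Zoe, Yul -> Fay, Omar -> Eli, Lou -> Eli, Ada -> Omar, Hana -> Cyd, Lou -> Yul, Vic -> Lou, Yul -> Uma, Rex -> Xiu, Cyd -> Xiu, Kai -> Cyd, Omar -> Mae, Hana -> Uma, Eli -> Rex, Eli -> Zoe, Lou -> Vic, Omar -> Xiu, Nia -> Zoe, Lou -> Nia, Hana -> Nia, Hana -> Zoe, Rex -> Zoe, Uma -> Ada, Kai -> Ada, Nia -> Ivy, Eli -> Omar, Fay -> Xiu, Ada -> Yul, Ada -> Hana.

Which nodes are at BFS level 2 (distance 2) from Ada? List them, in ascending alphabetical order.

Eli, Fay, Ivy, Kai, Lou, Mae, Nia, Uma, Xiu, Zoe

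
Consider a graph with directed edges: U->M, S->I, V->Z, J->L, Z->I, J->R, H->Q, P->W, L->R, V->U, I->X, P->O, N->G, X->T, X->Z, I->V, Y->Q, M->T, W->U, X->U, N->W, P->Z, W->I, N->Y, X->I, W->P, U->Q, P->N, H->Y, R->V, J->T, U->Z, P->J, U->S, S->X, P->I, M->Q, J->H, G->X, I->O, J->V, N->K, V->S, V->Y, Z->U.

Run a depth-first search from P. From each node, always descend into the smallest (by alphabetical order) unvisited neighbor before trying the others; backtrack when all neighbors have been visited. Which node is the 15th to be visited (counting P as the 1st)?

Visit P
P → I
I → O
I → V
V → S
S → X
X → T
X → U
U → M
M → Q
U → Z
V → Y
P → J
J → H
J → L
L → R
P → N
N → G
N → K
N → W

Visit order: P, I, O, V, S, X, T, U, M, Q, Z, Y, J, H, L, R, N, G, K, W

L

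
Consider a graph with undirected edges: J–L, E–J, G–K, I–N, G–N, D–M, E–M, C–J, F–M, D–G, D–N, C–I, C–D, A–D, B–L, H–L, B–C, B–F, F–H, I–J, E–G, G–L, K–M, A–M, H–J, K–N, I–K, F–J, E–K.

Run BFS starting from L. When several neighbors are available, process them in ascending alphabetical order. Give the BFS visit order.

L, B, G, H, J, C, F, D, E, K, N, I, M, A

Visit L; enqueue B, G, H, J → queue [B, G, H, J]
Visit B; enqueue C, F → queue [G, H, J, C, F]
Visit G; enqueue D, E, K, N → queue [H, J, C, F, D, E, K, N]
Visit H → queue [J, C, F, D, E, K, N]
Visit J; enqueue I → queue [C, F, D, E, K, N, I]
Visit C → queue [F, D, E, K, N, I]
Visit F; enqueue M → queue [D, E, K, N, I, M]
Visit D; enqueue A → queue [E, K, N, I, M, A]
Visit E → queue [K, N, I, M, A]
Visit K → queue [N, I, M, A]
Visit N → queue [I, M, A]
Visit I → queue [M, A]
Visit M → queue [A]
Visit A → queue []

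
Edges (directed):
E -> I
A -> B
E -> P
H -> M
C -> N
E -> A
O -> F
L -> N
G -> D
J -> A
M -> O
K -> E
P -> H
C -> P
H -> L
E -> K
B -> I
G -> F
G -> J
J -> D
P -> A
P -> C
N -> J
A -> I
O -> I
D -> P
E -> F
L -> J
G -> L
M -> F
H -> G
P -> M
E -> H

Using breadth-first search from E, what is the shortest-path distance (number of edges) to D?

3

Level 0: E
Level 1: A, F, H, I, K, P
Level 2: B, C, G, L, M
Level 3: D, J, N, O
D first appears at level 3.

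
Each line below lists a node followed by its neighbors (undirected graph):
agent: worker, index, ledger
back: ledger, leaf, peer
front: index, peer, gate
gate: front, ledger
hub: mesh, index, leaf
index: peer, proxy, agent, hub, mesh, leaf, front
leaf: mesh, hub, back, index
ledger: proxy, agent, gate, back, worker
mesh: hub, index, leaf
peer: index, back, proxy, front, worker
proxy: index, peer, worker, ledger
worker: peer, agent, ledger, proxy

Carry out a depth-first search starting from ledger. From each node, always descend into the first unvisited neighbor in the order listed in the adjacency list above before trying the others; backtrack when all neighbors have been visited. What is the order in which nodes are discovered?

Visit ledger
ledger → proxy
proxy → index
index → peer
peer → back
back → leaf
leaf → mesh
mesh → hub
peer → front
front → gate
peer → worker
worker → agent

ledger, proxy, index, peer, back, leaf, mesh, hub, front, gate, worker, agent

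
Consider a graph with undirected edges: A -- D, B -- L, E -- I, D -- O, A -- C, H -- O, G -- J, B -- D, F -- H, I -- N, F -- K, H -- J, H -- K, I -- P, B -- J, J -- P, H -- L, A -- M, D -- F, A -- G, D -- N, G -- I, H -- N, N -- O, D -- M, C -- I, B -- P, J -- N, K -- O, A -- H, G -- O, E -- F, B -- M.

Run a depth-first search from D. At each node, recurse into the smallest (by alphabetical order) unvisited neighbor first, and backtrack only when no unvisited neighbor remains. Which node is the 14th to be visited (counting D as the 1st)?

O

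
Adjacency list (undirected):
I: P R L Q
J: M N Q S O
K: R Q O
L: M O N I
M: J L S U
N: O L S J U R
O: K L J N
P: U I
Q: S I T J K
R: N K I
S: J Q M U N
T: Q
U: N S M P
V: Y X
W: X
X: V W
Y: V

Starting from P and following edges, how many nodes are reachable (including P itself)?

BFS from P visits: P, U, I, S, N, M, R, Q, L, J, O, K, T
Reachable nodes: 13 of 17 total.

13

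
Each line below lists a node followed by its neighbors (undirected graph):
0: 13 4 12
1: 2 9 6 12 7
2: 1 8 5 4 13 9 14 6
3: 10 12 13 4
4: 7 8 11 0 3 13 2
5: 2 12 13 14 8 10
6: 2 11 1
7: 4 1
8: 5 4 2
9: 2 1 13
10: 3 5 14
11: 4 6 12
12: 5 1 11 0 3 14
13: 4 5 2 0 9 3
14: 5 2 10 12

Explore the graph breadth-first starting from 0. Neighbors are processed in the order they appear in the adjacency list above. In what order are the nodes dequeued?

0, 13, 4, 12, 5, 2, 9, 3, 7, 8, 11, 1, 14, 10, 6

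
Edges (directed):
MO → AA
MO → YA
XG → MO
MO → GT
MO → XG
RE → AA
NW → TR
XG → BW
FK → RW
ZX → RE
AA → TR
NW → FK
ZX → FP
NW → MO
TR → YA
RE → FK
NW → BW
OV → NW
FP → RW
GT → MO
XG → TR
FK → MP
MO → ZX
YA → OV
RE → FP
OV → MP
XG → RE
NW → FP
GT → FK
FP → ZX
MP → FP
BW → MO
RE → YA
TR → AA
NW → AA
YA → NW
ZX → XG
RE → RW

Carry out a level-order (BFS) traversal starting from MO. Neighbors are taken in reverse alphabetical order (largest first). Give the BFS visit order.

Visit MO; enqueue ZX, YA, XG, GT, AA → queue [ZX, YA, XG, GT, AA]
Visit ZX; enqueue RE, FP → queue [YA, XG, GT, AA, RE, FP]
Visit YA; enqueue OV, NW → queue [XG, GT, AA, RE, FP, OV, NW]
Visit XG; enqueue TR, BW → queue [GT, AA, RE, FP, OV, NW, TR, BW]
Visit GT; enqueue FK → queue [AA, RE, FP, OV, NW, TR, BW, FK]
Visit AA → queue [RE, FP, OV, NW, TR, BW, FK]
Visit RE; enqueue RW → queue [FP, OV, NW, TR, BW, FK, RW]
Visit FP → queue [OV, NW, TR, BW, FK, RW]
Visit OV; enqueue MP → queue [NW, TR, BW, FK, RW, MP]
Visit NW → queue [TR, BW, FK, RW, MP]
Visit TR → queue [BW, FK, RW, MP]
Visit BW → queue [FK, RW, MP]
Visit FK → queue [RW, MP]
Visit RW → queue [MP]
Visit MP → queue []

MO, ZX, YA, XG, GT, AA, RE, FP, OV, NW, TR, BW, FK, RW, MP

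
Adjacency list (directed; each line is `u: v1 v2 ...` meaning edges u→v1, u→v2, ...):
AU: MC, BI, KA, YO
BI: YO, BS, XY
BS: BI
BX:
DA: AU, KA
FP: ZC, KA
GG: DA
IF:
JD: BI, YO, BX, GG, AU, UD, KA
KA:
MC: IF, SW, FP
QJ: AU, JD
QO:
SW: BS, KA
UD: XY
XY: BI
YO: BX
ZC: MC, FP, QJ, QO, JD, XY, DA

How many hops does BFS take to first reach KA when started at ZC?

2

Level 0: ZC
Level 1: DA, FP, JD, MC, QJ, QO, XY
Level 2: AU, BI, BX, GG, IF, KA, SW, UD, YO
Level 3: BS
KA first appears at level 2.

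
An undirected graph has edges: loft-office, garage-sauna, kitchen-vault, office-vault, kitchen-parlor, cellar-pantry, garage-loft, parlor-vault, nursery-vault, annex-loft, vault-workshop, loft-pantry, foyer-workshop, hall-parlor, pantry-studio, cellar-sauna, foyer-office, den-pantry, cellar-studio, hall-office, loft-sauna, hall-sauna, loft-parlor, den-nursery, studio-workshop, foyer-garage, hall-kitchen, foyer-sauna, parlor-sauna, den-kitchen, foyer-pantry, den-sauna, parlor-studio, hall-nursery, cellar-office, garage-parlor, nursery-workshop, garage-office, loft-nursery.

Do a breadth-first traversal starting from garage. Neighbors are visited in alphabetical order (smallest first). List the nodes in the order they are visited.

garage foyer loft office parlor sauna pantry workshop annex nursery cellar hall vault kitchen studio den

Visit garage; enqueue foyer, loft, office, parlor, sauna → queue [foyer, loft, office, parlor, sauna]
Visit foyer; enqueue pantry, workshop → queue [loft, office, parlor, sauna, pantry, workshop]
Visit loft; enqueue annex, nursery → queue [office, parlor, sauna, pantry, workshop, annex, nursery]
Visit office; enqueue cellar, hall, vault → queue [parlor, sauna, pantry, workshop, annex, nursery, cellar, hall, vault]
Visit parlor; enqueue kitchen, studio → queue [sauna, pantry, workshop, annex, nursery, cellar, hall, vault, kitchen, studio]
Visit sauna; enqueue den → queue [pantry, workshop, annex, nursery, cellar, hall, vault, kitchen, studio, den]
Visit pantry → queue [workshop, annex, nursery, cellar, hall, vault, kitchen, studio, den]
Visit workshop → queue [annex, nursery, cellar, hall, vault, kitchen, studio, den]
Visit annex → queue [nursery, cellar, hall, vault, kitchen, studio, den]
Visit nursery → queue [cellar, hall, vault, kitchen, studio, den]
Visit cellar → queue [hall, vault, kitchen, studio, den]
Visit hall → queue [vault, kitchen, studio, den]
Visit vault → queue [kitchen, studio, den]
Visit kitchen → queue [studio, den]
Visit studio → queue [den]
Visit den → queue []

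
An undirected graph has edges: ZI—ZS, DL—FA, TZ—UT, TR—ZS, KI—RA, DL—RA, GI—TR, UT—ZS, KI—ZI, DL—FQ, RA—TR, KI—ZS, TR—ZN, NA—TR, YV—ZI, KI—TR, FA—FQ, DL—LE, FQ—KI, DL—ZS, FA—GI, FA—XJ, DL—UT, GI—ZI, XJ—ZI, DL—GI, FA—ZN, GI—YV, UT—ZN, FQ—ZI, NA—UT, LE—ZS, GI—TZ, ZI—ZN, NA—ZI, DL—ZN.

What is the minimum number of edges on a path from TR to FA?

2

Level 0: TR
Level 1: GI, KI, NA, RA, ZN, ZS
Level 2: DL, FA, FQ, LE, TZ, UT, YV, ZI
Level 3: XJ
FA first appears at level 2.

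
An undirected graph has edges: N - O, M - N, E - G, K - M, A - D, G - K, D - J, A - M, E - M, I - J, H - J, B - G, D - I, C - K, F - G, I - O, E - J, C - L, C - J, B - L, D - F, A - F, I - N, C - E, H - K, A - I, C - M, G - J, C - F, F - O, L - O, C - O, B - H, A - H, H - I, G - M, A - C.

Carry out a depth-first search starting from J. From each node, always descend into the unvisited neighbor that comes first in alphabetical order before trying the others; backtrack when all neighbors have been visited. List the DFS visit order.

J → C → A → D → F → G → B → H → I → N → M → E → K → O → L

Visit J
J → C
C → A
A → D
D → F
F → G
G → B
B → H
H → I
I → N
N → M
M → E
M → K
N → O
O → L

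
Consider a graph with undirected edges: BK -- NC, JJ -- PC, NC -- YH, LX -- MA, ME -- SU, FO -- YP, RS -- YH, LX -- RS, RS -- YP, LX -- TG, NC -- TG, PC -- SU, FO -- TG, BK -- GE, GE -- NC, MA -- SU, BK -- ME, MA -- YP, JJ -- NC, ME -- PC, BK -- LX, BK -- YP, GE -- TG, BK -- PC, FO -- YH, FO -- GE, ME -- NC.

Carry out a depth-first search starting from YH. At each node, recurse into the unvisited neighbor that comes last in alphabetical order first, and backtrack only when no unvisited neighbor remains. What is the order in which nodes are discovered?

YH → RS → YP → MA → SU → PC → ME → NC → TG → LX → BK → GE → FO → JJ

Visit YH
YH → RS
RS → YP
YP → MA
MA → SU
SU → PC
PC → ME
ME → NC
NC → TG
TG → LX
LX → BK
BK → GE
GE → FO
NC → JJ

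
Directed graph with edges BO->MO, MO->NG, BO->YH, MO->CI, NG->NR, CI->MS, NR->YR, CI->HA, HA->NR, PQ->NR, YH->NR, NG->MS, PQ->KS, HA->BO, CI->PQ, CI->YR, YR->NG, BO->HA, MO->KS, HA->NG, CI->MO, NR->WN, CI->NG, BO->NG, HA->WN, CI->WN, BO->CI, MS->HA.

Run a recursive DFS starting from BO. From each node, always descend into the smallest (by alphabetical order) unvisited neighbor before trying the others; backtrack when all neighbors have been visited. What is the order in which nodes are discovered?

Visit BO
BO → CI
CI → HA
HA → NG
NG → MS
NG → NR
NR → WN
NR → YR
CI → MO
MO → KS
CI → PQ
BO → YH

BO → CI → HA → NG → MS → NR → WN → YR → MO → KS → PQ → YH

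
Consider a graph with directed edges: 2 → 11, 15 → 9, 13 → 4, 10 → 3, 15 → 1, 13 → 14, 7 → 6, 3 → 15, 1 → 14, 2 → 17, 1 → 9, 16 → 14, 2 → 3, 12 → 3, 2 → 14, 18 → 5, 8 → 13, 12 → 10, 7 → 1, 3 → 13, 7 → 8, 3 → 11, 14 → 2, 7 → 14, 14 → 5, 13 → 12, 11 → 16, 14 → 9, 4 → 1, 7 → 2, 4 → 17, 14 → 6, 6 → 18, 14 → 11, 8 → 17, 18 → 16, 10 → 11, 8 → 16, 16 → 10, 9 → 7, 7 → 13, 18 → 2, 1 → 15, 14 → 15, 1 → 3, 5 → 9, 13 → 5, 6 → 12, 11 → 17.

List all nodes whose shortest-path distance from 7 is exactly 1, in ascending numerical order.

Level 0: 7
Level 1: 1, 2, 6, 8, 13, 14
Level 2: 3, 4, 5, 9, 11, 12, 15, 16, 17, 18
Level 3: 10

1, 2, 6, 8, 13, 14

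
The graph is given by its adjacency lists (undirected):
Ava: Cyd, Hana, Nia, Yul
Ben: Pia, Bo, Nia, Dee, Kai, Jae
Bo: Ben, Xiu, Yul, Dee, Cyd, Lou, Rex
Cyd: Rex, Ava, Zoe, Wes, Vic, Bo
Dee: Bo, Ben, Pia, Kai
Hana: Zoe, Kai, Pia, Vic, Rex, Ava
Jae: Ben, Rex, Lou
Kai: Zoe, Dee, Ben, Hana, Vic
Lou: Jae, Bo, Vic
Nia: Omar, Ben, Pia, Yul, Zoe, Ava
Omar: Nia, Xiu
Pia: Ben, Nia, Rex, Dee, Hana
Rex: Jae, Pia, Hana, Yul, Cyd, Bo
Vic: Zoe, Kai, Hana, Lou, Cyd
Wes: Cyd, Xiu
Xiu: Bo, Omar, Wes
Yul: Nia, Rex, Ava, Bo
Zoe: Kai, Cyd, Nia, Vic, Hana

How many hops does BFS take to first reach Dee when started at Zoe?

Level 0: Zoe
Level 1: Cyd, Hana, Kai, Nia, Vic
Level 2: Ava, Ben, Bo, Dee, Lou, Omar, Pia, Rex, Wes, Yul
Level 3: Jae, Xiu
Dee first appears at level 2.

2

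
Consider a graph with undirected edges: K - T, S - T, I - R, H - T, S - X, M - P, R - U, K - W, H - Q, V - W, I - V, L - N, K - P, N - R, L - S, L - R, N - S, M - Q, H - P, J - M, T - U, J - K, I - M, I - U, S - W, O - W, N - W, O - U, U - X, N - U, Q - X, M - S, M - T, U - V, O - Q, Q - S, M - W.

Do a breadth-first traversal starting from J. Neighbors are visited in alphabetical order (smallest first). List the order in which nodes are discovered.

J -> K -> M -> P -> T -> W -> I -> Q -> S -> H -> U -> N -> O -> V -> R -> X -> L

Visit J; enqueue K, M → queue [K, M]
Visit K; enqueue P, T, W → queue [M, P, T, W]
Visit M; enqueue I, Q, S → queue [P, T, W, I, Q, S]
Visit P; enqueue H → queue [T, W, I, Q, S, H]
Visit T; enqueue U → queue [W, I, Q, S, H, U]
Visit W; enqueue N, O, V → queue [I, Q, S, H, U, N, O, V]
Visit I; enqueue R → queue [Q, S, H, U, N, O, V, R]
Visit Q; enqueue X → queue [S, H, U, N, O, V, R, X]
Visit S; enqueue L → queue [H, U, N, O, V, R, X, L]
Visit H → queue [U, N, O, V, R, X, L]
Visit U → queue [N, O, V, R, X, L]
Visit N → queue [O, V, R, X, L]
Visit O → queue [V, R, X, L]
Visit V → queue [R, X, L]
Visit R → queue [X, L]
Visit X → queue [L]
Visit L → queue []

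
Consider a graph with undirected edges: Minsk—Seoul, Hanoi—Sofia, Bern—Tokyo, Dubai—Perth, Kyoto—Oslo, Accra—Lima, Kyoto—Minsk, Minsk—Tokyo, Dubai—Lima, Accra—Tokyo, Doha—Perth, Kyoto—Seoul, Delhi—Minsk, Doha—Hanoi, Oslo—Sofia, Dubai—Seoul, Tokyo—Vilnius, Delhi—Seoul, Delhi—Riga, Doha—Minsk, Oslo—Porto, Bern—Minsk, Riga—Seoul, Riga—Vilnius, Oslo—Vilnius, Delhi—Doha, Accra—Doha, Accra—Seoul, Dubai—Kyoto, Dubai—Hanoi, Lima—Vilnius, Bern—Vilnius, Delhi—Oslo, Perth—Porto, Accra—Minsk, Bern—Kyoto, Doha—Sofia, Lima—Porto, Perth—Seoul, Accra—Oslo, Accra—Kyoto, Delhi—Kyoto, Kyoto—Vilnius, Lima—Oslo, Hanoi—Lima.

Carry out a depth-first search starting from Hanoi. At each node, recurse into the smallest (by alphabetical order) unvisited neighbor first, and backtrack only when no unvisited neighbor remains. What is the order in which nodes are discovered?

Hanoi, Doha, Accra, Kyoto, Bern, Minsk, Delhi, Oslo, Lima, Dubai, Perth, Porto, Seoul, Riga, Vilnius, Tokyo, Sofia

Visit Hanoi
Hanoi → Doha
Doha → Accra
Accra → Kyoto
Kyoto → Bern
Bern → Minsk
Minsk → Delhi
Delhi → Oslo
Oslo → Lima
Lima → Dubai
Dubai → Perth
Perth → Porto
Perth → Seoul
Seoul → Riga
Riga → Vilnius
Vilnius → Tokyo
Oslo → Sofia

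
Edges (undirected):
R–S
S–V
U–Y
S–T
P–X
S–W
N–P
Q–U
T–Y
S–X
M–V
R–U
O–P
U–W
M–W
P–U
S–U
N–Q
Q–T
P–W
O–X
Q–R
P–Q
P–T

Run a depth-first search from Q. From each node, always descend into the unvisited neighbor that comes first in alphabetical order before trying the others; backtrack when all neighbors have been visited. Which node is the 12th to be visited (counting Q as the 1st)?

Y

Visit Q
Q → N
N → P
P → O
O → X
X → S
S → R
R → U
U → W
W → M
M → V
U → Y
Y → T

Visit order: Q, N, P, O, X, S, R, U, W, M, V, Y, T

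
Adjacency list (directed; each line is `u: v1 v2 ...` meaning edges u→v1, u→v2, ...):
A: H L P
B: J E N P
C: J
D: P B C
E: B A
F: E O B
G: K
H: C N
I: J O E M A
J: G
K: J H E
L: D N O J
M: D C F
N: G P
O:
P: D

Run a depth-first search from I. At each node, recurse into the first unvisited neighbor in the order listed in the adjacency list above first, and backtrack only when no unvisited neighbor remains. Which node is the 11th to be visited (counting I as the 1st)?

Visit I
I → J
J → G
G → K
K → H
H → C
H → N
N → P
P → D
D → B
B → E
E → A
A → L
L → O
I → M
M → F

Visit order: I, J, G, K, H, C, N, P, D, B, E, A, L, O, M, F

E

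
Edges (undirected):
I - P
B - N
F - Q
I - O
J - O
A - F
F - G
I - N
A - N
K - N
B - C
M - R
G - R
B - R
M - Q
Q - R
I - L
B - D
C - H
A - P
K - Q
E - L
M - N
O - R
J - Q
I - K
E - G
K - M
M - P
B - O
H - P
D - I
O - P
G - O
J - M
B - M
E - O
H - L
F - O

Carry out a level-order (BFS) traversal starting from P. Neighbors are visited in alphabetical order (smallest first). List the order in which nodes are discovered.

P → A → H → I → M → O → F → N → C → L → D → K → B → J → Q → R → E → G

Visit P; enqueue A, H, I, M, O → queue [A, H, I, M, O]
Visit A; enqueue F, N → queue [H, I, M, O, F, N]
Visit H; enqueue C, L → queue [I, M, O, F, N, C, L]
Visit I; enqueue D, K → queue [M, O, F, N, C, L, D, K]
Visit M; enqueue B, J, Q, R → queue [O, F, N, C, L, D, K, B, J, Q, R]
Visit O; enqueue E, G → queue [F, N, C, L, D, K, B, J, Q, R, E, G]
Visit F → queue [N, C, L, D, K, B, J, Q, R, E, G]
Visit N → queue [C, L, D, K, B, J, Q, R, E, G]
Visit C → queue [L, D, K, B, J, Q, R, E, G]
Visit L → queue [D, K, B, J, Q, R, E, G]
Visit D → queue [K, B, J, Q, R, E, G]
Visit K → queue [B, J, Q, R, E, G]
Visit B → queue [J, Q, R, E, G]
Visit J → queue [Q, R, E, G]
Visit Q → queue [R, E, G]
Visit R → queue [E, G]
Visit E → queue [G]
Visit G → queue []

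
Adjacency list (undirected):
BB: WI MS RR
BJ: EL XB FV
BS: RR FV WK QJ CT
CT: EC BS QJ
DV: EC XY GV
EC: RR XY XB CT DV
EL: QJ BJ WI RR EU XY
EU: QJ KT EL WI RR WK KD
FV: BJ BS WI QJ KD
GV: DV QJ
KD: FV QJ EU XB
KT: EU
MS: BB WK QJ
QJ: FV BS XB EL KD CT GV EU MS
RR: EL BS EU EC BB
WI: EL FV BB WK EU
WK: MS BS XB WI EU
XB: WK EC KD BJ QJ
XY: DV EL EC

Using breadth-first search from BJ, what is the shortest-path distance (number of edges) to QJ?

2

Level 0: BJ
Level 1: EL, FV, XB
Level 2: BS, EC, EU, KD, QJ, RR, WI, WK, XY
Level 3: BB, CT, DV, GV, KT, MS
QJ first appears at level 2.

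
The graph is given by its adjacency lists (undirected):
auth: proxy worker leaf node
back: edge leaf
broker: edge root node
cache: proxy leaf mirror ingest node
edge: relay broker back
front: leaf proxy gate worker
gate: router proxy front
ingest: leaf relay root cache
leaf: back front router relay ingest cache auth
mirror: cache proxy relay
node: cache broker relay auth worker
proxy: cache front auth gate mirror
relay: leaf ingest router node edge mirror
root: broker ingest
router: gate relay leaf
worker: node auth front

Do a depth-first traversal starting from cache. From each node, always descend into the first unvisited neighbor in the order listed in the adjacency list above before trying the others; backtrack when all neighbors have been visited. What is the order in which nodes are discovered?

cache, proxy, front, leaf, back, edge, relay, ingest, root, broker, node, auth, worker, router, gate, mirror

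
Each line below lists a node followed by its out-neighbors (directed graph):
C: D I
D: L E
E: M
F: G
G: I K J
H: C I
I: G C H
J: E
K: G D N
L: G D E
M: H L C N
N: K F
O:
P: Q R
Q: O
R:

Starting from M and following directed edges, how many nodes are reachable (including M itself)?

BFS from M visits: M, N, L, H, C, K, F, G, E, D, I, J
Reachable nodes: 12 of 16 total.

12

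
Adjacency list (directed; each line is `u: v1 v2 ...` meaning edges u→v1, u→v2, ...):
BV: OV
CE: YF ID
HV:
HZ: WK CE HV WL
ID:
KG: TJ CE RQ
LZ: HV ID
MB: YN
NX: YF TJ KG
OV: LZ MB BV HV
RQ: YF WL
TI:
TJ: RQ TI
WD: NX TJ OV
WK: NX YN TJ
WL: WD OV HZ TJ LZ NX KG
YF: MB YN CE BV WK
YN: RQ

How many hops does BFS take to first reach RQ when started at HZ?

Level 0: HZ
Level 1: CE, HV, WK, WL
Level 2: ID, KG, LZ, NX, OV, TJ, WD, YF, YN
Level 3: BV, MB, RQ, TI
RQ first appears at level 3.

3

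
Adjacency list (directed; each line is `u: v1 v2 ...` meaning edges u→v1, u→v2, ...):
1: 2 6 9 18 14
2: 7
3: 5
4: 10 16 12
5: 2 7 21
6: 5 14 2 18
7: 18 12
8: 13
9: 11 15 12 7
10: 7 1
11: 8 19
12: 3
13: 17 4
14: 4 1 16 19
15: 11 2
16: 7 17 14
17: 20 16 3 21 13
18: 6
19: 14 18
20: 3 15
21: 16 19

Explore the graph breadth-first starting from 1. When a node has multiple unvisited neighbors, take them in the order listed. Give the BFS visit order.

1 -> 2 -> 6 -> 9 -> 18 -> 14 -> 7 -> 5 -> 11 -> 15 -> 12 -> 4 -> 16 -> 19 -> 21 -> 8 -> 3 -> 10 -> 17 -> 13 -> 20

Visit 1; enqueue 2, 6, 9, 18, 14 → queue [2, 6, 9, 18, 14]
Visit 2; enqueue 7 → queue [6, 9, 18, 14, 7]
Visit 6; enqueue 5 → queue [9, 18, 14, 7, 5]
Visit 9; enqueue 11, 15, 12 → queue [18, 14, 7, 5, 11, 15, 12]
Visit 18 → queue [14, 7, 5, 11, 15, 12]
Visit 14; enqueue 4, 16, 19 → queue [7, 5, 11, 15, 12, 4, 16, 19]
Visit 7 → queue [5, 11, 15, 12, 4, 16, 19]
Visit 5; enqueue 21 → queue [11, 15, 12, 4, 16, 19, 21]
Visit 11; enqueue 8 → queue [15, 12, 4, 16, 19, 21, 8]
Visit 15 → queue [12, 4, 16, 19, 21, 8]
Visit 12; enqueue 3 → queue [4, 16, 19, 21, 8, 3]
Visit 4; enqueue 10 → queue [16, 19, 21, 8, 3, 10]
Visit 16; enqueue 17 → queue [19, 21, 8, 3, 10, 17]
Visit 19 → queue [21, 8, 3, 10, 17]
Visit 21 → queue [8, 3, 10, 17]
Visit 8; enqueue 13 → queue [3, 10, 17, 13]
Visit 3 → queue [10, 17, 13]
Visit 10 → queue [17, 13]
Visit 17; enqueue 20 → queue [13, 20]
Visit 13 → queue [20]
Visit 20 → queue []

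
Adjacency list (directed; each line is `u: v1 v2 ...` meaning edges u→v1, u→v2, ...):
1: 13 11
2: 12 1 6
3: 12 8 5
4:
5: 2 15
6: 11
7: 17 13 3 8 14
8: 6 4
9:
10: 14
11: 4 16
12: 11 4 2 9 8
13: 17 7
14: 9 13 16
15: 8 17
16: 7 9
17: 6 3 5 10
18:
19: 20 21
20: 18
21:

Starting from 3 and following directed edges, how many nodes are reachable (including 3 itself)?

17

BFS from 3 visits: 3, 12, 8, 5, 11, 4, 2, 9, 6, 15, 16, 1, 17, 7, 13, 10, 14
Reachable nodes: 17 of 21 total.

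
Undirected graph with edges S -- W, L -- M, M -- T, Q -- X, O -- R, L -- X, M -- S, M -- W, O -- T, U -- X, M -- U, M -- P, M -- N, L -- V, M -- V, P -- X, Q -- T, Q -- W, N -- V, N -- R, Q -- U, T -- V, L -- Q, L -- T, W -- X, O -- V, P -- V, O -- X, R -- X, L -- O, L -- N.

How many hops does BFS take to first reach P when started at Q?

2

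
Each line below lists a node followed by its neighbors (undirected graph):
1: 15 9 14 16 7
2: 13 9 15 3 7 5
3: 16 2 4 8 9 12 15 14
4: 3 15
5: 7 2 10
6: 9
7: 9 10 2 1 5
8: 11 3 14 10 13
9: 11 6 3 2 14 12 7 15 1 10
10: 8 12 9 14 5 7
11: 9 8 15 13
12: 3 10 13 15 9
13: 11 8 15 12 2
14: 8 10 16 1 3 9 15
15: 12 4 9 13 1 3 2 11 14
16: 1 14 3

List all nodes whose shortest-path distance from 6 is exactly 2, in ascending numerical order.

1, 2, 3, 7, 10, 11, 12, 14, 15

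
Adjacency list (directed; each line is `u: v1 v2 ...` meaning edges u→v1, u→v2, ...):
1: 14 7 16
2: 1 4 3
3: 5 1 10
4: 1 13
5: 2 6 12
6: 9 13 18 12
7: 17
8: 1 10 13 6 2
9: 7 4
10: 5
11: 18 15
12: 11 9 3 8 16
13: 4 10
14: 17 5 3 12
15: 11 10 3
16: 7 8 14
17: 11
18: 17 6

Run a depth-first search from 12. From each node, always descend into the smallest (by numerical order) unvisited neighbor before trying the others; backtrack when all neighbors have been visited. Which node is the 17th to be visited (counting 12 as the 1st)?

Visit 12
12 → 3
3 → 1
1 → 7
7 → 17
17 → 11
11 → 15
15 → 10
10 → 5
5 → 2
2 → 4
4 → 13
5 → 6
6 → 9
6 → 18
1 → 14
1 → 16
16 → 8

Visit order: 12, 3, 1, 7, 17, 11, 15, 10, 5, 2, 4, 13, 6, 9, 18, 14, 16, 8

16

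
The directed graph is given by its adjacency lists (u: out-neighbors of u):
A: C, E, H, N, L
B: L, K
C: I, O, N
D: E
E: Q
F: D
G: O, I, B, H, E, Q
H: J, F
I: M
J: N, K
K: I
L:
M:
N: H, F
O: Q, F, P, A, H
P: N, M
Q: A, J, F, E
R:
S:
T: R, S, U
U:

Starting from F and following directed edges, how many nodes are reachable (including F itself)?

15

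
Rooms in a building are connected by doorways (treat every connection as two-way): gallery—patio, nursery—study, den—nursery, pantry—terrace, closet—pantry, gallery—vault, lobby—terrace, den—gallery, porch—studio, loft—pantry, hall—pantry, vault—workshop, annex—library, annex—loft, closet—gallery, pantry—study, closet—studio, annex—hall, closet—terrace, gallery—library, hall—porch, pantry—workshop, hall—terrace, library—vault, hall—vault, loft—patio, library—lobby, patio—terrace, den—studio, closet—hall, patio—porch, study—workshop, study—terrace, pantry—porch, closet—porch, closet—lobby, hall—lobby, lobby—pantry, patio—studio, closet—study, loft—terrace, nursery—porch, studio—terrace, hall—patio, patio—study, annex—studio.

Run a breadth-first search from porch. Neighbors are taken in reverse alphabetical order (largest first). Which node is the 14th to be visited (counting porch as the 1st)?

workshop

Visit porch; enqueue studio, patio, pantry, nursery, hall, closet → queue [studio, patio, pantry, nursery, hall, closet]
Visit studio; enqueue terrace, den, annex → queue [patio, pantry, nursery, hall, closet, terrace, den, annex]
Visit patio; enqueue study, loft, gallery → queue [pantry, nursery, hall, closet, terrace, den, annex, study, loft, gallery]
Visit pantry; enqueue workshop, lobby → queue [nursery, hall, closet, terrace, den, annex, study, loft, gallery, workshop, lobby]
Visit nursery → queue [hall, closet, terrace, den, annex, study, loft, gallery, workshop, lobby]
Visit hall; enqueue vault → queue [closet, terrace, den, annex, study, loft, gallery, workshop, lobby, vault]
Visit closet → queue [terrace, den, annex, study, loft, gallery, workshop, lobby, vault]
Visit terrace → queue [den, annex, study, loft, gallery, workshop, lobby, vault]
Visit den → queue [annex, study, loft, gallery, workshop, lobby, vault]
Visit annex; enqueue library → queue [study, loft, gallery, workshop, lobby, vault, library]
Visit study → queue [loft, gallery, workshop, lobby, vault, library]
Visit loft → queue [gallery, workshop, lobby, vault, library]
Visit gallery → queue [workshop, lobby, vault, library]
Visit workshop → queue [lobby, vault, library]
Visit lobby → queue [vault, library]
Visit vault → queue [library]
Visit library → queue []

Visit order: porch, studio, patio, pantry, nursery, hall, closet, terrace, den, annex, study, loft, gallery, workshop, lobby, vault, library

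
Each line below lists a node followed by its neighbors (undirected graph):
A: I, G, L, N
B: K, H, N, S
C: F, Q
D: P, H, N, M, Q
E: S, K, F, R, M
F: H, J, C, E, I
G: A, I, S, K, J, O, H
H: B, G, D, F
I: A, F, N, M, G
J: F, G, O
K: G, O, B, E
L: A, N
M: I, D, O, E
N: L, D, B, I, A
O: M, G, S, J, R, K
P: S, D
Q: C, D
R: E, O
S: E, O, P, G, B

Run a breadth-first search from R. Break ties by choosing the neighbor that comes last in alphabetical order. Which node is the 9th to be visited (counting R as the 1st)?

F

Visit R; enqueue O, E → queue [O, E]
Visit O; enqueue S, M, K, J, G → queue [E, S, M, K, J, G]
Visit E; enqueue F → queue [S, M, K, J, G, F]
Visit S; enqueue P, B → queue [M, K, J, G, F, P, B]
Visit M; enqueue I, D → queue [K, J, G, F, P, B, I, D]
Visit K → queue [J, G, F, P, B, I, D]
Visit J → queue [G, F, P, B, I, D]
Visit G; enqueue H, A → queue [F, P, B, I, D, H, A]
Visit F; enqueue C → queue [P, B, I, D, H, A, C]
Visit P → queue [B, I, D, H, A, C]
Visit B; enqueue N → queue [I, D, H, A, C, N]
Visit I → queue [D, H, A, C, N]
Visit D; enqueue Q → queue [H, A, C, N, Q]
Visit H → queue [A, C, N, Q]
Visit A; enqueue L → queue [C, N, Q, L]
Visit C → queue [N, Q, L]
Visit N → queue [Q, L]
Visit Q → queue [L]
Visit L → queue []

Visit order: R, O, E, S, M, K, J, G, F, P, B, I, D, H, A, C, N, Q, L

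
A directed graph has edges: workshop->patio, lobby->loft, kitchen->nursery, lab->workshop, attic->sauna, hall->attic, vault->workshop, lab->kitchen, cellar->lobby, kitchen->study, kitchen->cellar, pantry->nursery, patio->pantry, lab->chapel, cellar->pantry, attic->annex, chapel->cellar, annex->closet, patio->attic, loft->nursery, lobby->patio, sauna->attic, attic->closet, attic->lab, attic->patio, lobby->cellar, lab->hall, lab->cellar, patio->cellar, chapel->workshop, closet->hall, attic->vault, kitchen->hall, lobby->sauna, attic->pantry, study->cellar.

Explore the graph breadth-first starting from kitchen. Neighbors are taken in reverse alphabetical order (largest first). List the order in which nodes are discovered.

Visit kitchen; enqueue study, nursery, hall, cellar → queue [study, nursery, hall, cellar]
Visit study → queue [nursery, hall, cellar]
Visit nursery → queue [hall, cellar]
Visit hall; enqueue attic → queue [cellar, attic]
Visit cellar; enqueue pantry, lobby → queue [attic, pantry, lobby]
Visit attic; enqueue vault, sauna, patio, lab, closet, annex → queue [pantry, lobby, vault, sauna, patio, lab, closet, annex]
Visit pantry → queue [lobby, vault, sauna, patio, lab, closet, annex]
Visit lobby; enqueue loft → queue [vault, sauna, patio, lab, closet, annex, loft]
Visit vault; enqueue workshop → queue [sauna, patio, lab, closet, annex, loft, workshop]
Visit sauna → queue [patio, lab, closet, annex, loft, workshop]
Visit patio → queue [lab, closet, annex, loft, workshop]
Visit lab; enqueue chapel → queue [closet, annex, loft, workshop, chapel]
Visit closet → queue [annex, loft, workshop, chapel]
Visit annex → queue [loft, workshop, chapel]
Visit loft → queue [workshop, chapel]
Visit workshop → queue [chapel]
Visit chapel → queue []

kitchen -> study -> nursery -> hall -> cellar -> attic -> pantry -> lobby -> vault -> sauna -> patio -> lab -> closet -> annex -> loft -> workshop -> chapel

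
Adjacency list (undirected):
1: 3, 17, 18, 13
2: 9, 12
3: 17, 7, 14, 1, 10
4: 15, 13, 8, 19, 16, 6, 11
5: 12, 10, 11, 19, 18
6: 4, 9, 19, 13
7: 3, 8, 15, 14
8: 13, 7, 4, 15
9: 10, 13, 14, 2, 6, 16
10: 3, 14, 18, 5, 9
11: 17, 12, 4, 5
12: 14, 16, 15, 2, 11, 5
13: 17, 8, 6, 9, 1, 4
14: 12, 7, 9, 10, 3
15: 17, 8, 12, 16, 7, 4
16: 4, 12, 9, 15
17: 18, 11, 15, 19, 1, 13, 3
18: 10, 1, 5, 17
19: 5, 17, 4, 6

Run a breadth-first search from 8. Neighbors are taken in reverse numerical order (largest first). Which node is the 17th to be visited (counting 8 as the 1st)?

Visit 8; enqueue 15, 13, 7, 4 → queue [15, 13, 7, 4]
Visit 15; enqueue 17, 16, 12 → queue [13, 7, 4, 17, 16, 12]
Visit 13; enqueue 9, 6, 1 → queue [7, 4, 17, 16, 12, 9, 6, 1]
Visit 7; enqueue 14, 3 → queue [4, 17, 16, 12, 9, 6, 1, 14, 3]
Visit 4; enqueue 19, 11 → queue [17, 16, 12, 9, 6, 1, 14, 3, 19, 11]
Visit 17; enqueue 18 → queue [16, 12, 9, 6, 1, 14, 3, 19, 11, 18]
Visit 16 → queue [12, 9, 6, 1, 14, 3, 19, 11, 18]
Visit 12; enqueue 5, 2 → queue [9, 6, 1, 14, 3, 19, 11, 18, 5, 2]
Visit 9; enqueue 10 → queue [6, 1, 14, 3, 19, 11, 18, 5, 2, 10]
Visit 6 → queue [1, 14, 3, 19, 11, 18, 5, 2, 10]
Visit 1 → queue [14, 3, 19, 11, 18, 5, 2, 10]
Visit 14 → queue [3, 19, 11, 18, 5, 2, 10]
Visit 3 → queue [19, 11, 18, 5, 2, 10]
Visit 19 → queue [11, 18, 5, 2, 10]
Visit 11 → queue [18, 5, 2, 10]
Visit 18 → queue [5, 2, 10]
Visit 5 → queue [2, 10]
Visit 2 → queue [10]
Visit 10 → queue []

Visit order: 8, 15, 13, 7, 4, 17, 16, 12, 9, 6, 1, 14, 3, 19, 11, 18, 5, 2, 10

5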